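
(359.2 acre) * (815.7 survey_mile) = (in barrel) 1.2e+13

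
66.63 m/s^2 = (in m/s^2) 66.63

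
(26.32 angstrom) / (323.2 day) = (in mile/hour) 2.108e-16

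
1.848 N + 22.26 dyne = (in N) 1.848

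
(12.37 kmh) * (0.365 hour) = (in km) 4.515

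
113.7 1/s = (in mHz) 1.137e+05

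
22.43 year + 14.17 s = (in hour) 1.965e+05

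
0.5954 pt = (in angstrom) 2.1e+06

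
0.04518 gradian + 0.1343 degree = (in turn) 0.000486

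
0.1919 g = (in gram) 0.1919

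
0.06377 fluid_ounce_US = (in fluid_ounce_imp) 0.06637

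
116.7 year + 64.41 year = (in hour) 1.587e+06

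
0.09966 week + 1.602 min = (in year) 0.001914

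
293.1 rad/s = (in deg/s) 1.679e+04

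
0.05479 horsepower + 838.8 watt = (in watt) 879.7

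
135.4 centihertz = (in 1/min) 81.24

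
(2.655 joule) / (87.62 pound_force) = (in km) 6.812e-06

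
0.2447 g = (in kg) 0.0002447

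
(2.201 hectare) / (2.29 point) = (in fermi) 2.724e+22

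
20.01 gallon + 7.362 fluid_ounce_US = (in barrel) 0.4778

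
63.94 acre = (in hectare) 25.88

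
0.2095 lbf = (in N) 0.9319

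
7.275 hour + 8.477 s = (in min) 436.6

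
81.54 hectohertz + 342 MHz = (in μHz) 3.42e+14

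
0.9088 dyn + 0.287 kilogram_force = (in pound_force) 0.6327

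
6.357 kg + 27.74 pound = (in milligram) 1.894e+07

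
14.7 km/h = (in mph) 9.134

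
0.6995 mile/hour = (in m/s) 0.3127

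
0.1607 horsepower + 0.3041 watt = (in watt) 120.1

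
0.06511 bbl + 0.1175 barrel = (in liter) 29.03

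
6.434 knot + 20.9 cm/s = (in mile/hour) 7.872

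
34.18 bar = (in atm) 33.73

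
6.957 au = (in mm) 1.041e+15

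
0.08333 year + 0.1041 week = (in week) 4.449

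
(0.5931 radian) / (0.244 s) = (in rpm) 23.21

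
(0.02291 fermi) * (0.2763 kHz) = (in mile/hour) 1.416e-14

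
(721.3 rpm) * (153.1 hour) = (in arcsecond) 8.587e+12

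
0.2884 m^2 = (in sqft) 3.104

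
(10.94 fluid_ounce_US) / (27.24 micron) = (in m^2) 11.88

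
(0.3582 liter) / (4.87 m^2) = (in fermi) 7.355e+10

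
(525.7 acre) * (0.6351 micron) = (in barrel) 8.498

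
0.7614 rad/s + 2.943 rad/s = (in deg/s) 212.2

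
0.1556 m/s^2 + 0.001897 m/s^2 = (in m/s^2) 0.1575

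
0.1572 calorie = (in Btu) 0.0006234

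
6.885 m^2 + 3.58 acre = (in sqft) 1.56e+05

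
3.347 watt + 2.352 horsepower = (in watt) 1757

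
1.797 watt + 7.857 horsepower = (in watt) 5861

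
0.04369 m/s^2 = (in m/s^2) 0.04369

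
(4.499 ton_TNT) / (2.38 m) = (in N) 7.909e+09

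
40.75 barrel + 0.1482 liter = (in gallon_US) 1712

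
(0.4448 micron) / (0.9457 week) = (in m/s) 7.777e-13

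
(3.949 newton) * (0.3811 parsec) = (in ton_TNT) 1.11e+07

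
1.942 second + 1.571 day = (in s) 1.357e+05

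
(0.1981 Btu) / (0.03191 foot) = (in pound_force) 4831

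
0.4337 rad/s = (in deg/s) 24.85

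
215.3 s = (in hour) 0.05981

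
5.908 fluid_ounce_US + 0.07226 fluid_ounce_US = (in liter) 0.1769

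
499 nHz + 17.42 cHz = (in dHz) 1.742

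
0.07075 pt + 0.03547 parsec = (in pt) 3.102e+18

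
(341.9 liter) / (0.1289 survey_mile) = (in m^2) 0.001648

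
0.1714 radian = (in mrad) 171.4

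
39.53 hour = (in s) 1.423e+05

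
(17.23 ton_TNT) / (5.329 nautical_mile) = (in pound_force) 1.642e+06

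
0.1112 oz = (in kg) 0.003152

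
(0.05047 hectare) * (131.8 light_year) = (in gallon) 1.662e+23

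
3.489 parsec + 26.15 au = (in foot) 3.532e+17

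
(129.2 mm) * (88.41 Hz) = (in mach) 0.03355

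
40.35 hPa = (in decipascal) 4.035e+04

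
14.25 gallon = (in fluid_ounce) 1824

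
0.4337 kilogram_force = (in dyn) 4.253e+05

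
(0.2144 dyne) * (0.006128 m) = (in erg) 0.1314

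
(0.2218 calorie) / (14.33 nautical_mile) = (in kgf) 3.566e-06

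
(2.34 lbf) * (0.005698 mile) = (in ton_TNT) 2.281e-08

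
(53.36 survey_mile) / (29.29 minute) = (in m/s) 48.86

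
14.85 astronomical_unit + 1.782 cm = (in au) 14.85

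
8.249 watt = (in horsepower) 0.01106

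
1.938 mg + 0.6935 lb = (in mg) 3.146e+05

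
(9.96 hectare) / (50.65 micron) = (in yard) 2.151e+09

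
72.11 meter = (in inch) 2839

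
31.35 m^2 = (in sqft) 337.4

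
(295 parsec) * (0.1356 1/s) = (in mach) 3.625e+15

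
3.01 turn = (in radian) 18.91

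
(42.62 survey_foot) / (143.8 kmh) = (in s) 0.3252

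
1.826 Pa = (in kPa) 0.001826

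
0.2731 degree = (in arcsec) 983.2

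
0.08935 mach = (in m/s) 30.42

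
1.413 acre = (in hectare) 0.5718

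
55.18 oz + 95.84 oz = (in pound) 9.439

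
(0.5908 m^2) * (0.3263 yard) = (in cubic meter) 0.1763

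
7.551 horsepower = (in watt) 5631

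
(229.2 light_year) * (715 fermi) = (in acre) 383.1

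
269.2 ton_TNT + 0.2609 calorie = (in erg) 1.126e+19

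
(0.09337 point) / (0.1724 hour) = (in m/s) 5.307e-08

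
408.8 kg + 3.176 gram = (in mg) 4.088e+08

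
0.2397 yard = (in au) 1.465e-12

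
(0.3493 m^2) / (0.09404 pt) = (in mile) 6.542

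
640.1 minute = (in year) 0.001218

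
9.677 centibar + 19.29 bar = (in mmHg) 1.454e+04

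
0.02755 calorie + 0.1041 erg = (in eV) 7.195e+17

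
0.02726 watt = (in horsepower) 3.656e-05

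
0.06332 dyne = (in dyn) 0.06332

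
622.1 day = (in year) 1.704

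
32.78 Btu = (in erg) 3.458e+11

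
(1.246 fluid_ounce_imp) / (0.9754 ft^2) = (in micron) 390.7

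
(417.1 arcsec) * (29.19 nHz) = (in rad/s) 5.903e-11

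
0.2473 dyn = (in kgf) 2.522e-07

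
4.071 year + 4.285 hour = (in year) 4.071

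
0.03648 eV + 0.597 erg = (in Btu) 5.658e-11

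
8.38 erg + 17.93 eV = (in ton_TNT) 2.003e-16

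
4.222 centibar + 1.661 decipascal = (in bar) 0.04222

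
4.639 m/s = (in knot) 9.017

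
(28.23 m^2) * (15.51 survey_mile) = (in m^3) 7.046e+05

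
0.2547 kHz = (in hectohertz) 2.547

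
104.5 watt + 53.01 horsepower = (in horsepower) 53.15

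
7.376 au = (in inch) 4.344e+13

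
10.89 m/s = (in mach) 0.03198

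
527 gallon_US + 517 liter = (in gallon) 663.6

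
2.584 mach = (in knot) 1710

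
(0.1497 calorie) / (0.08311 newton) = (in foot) 24.73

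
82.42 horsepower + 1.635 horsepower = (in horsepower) 84.06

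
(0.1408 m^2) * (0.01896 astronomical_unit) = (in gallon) 1.055e+11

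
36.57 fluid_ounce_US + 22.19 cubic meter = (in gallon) 5862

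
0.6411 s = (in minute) 0.01069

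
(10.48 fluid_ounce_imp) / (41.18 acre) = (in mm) 1.787e-06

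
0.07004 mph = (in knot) 0.06086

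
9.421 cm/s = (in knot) 0.1831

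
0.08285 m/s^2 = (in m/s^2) 0.08285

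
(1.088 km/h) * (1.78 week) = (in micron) 3.254e+11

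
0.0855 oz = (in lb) 0.005344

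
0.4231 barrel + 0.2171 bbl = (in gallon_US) 26.89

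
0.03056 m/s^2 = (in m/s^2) 0.03056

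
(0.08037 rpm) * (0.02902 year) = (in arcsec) 1.589e+09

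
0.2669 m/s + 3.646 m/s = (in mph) 8.753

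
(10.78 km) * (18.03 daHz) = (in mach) 5708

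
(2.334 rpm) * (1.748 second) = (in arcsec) 8.812e+04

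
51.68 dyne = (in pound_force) 0.0001162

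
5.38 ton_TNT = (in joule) 2.251e+10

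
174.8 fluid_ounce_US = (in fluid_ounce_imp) 181.9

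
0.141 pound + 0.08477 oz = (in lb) 0.1463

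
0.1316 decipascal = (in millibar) 0.0001316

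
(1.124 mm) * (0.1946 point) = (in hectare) 7.716e-12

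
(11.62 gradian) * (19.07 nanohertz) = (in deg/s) 1.994e-07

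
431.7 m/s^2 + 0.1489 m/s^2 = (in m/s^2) 431.8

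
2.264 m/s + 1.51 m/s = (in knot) 7.336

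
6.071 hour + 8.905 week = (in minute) 9.013e+04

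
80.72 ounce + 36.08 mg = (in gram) 2288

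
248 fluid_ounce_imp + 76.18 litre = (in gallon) 21.99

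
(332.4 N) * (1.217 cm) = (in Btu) 0.003834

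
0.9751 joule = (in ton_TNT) 2.331e-10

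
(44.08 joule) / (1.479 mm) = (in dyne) 2.98e+09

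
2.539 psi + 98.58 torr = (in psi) 4.445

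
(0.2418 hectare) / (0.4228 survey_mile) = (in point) 1.007e+04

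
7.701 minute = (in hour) 0.1283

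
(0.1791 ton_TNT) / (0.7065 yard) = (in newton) 1.16e+09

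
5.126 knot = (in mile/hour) 5.899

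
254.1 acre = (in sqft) 1.107e+07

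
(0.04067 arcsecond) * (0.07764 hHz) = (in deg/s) 8.771e-05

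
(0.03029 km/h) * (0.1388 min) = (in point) 198.6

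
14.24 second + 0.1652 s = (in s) 14.41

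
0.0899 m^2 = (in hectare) 8.99e-06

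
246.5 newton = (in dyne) 2.465e+07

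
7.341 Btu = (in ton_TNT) 1.851e-06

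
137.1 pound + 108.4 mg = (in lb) 137.1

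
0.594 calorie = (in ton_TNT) 5.94e-10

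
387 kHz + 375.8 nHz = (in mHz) 3.87e+08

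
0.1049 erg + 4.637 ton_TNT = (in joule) 1.94e+10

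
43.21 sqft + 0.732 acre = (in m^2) 2966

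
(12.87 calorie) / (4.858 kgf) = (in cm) 113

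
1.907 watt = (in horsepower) 0.002557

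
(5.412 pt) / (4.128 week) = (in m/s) 7.647e-10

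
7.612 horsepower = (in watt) 5676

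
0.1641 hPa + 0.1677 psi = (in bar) 0.01173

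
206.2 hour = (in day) 8.592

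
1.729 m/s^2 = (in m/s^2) 1.729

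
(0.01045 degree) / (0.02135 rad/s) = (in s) 0.008543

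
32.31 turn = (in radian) 203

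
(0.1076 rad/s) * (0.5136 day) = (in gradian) 3.04e+05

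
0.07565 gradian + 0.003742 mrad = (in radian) 0.001192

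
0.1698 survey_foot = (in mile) 3.216e-05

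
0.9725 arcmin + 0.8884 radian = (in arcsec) 1.833e+05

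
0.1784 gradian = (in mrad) 2.802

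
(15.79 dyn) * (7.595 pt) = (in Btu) 4.01e-10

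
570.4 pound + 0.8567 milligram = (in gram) 2.587e+05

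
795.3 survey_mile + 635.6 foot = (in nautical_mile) 691.2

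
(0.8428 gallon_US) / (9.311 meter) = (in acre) 8.467e-08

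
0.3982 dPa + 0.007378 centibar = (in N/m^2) 7.418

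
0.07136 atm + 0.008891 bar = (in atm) 0.08013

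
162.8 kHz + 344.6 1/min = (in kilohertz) 162.8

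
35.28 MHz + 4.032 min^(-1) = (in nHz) 3.528e+16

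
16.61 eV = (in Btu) 2.522e-21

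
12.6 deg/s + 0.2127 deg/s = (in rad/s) 0.2236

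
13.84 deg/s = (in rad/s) 0.2416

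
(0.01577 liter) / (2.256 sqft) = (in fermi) 7.524e+10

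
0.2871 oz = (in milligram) 8139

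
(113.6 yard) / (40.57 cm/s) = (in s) 256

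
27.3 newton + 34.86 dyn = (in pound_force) 6.137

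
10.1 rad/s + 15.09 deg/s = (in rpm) 98.96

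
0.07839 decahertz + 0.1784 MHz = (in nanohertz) 1.784e+14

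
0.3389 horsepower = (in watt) 252.7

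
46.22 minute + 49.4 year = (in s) 1.558e+09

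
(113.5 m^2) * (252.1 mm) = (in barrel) 180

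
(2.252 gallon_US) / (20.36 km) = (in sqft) 4.507e-06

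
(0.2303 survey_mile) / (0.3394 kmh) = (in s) 3931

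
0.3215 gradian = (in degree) 0.2894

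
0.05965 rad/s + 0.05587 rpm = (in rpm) 0.6255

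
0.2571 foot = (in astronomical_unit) 5.238e-13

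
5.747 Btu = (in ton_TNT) 1.449e-06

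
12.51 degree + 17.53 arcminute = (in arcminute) 768.1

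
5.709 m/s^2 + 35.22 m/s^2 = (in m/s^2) 40.93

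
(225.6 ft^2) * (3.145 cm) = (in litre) 659.2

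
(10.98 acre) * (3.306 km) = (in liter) 1.469e+11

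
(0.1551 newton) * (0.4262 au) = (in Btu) 9.373e+06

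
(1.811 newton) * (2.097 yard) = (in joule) 3.473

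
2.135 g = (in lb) 0.004707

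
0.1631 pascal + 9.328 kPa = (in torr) 69.97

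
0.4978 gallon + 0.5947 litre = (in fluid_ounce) 83.83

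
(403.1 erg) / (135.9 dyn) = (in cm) 2.966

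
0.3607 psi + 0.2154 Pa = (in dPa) 2.487e+04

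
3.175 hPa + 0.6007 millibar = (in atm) 0.003726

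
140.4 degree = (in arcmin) 8424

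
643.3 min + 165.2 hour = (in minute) 1.056e+04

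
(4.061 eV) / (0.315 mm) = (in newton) 2.066e-15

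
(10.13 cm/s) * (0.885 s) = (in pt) 254.1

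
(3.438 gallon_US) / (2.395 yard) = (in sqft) 0.06397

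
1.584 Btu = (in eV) 1.043e+22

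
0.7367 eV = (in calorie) 2.821e-20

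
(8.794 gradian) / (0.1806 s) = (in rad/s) 0.7649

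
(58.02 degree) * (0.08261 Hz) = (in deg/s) 4.793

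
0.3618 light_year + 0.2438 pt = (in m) 3.423e+15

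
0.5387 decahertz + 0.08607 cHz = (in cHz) 538.8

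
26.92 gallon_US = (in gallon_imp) 22.42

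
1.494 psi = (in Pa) 1.03e+04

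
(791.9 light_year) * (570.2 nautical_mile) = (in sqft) 8.516e+25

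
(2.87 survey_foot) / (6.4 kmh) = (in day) 5.695e-06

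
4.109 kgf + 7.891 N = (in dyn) 4.819e+06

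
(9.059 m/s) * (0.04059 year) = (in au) 7.751e-05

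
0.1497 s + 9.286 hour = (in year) 0.00106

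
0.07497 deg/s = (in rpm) 0.0125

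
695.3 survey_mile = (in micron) 1.119e+12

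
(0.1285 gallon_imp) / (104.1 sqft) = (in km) 6.04e-08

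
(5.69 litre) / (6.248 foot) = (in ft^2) 0.03216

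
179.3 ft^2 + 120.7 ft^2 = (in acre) 0.006887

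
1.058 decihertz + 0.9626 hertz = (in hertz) 1.068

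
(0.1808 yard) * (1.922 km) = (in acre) 0.07852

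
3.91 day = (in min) 5630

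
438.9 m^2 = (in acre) 0.1085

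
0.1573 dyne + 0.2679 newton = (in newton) 0.2679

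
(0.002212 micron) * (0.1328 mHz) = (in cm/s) 2.938e-11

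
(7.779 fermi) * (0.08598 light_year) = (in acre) 0.001564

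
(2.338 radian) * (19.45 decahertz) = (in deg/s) 2.605e+04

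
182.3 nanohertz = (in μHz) 0.1823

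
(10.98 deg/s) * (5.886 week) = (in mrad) 6.822e+08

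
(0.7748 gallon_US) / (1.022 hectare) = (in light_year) 3.033e-23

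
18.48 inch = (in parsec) 1.521e-17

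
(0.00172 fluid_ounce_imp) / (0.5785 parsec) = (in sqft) 2.947e-23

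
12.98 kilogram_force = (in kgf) 12.98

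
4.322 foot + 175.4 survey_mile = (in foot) 9.261e+05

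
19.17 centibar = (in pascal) 1.917e+04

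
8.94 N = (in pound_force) 2.01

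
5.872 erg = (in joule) 5.872e-07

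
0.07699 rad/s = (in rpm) 0.7352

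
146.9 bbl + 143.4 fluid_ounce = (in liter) 2.336e+04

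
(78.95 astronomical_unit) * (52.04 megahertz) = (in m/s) 6.146e+20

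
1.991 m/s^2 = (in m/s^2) 1.991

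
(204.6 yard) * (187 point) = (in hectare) 0.001234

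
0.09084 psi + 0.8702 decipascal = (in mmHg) 4.698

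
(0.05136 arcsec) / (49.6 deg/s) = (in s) 2.876e-07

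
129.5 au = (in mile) 1.204e+10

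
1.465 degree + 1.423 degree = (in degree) 2.888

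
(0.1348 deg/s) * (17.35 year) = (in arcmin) 4.425e+09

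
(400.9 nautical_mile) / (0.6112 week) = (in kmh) 7.231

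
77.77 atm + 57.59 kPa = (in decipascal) 7.938e+07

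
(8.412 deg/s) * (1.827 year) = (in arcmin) 2.908e+10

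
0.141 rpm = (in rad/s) 0.01477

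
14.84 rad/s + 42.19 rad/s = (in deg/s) 3268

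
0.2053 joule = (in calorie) 0.04907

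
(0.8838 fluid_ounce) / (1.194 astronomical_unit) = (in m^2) 1.463e-16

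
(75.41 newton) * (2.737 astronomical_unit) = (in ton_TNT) 7380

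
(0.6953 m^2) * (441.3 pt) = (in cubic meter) 0.1082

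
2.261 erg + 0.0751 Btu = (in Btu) 0.0751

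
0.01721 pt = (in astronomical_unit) 4.058e-17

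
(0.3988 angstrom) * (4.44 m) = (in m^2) 1.771e-10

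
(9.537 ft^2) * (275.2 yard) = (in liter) 2.23e+05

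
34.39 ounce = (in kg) 0.9749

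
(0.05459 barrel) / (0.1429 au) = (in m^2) 4.06e-13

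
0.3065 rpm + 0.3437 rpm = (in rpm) 0.6502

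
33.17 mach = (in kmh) 4.066e+04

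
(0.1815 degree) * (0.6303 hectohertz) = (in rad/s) 0.1997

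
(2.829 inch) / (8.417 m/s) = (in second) 0.008537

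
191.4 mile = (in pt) 8.732e+08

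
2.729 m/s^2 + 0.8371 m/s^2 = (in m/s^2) 3.566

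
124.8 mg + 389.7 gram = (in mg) 3.898e+05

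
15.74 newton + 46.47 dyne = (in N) 15.74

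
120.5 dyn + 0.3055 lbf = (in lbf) 0.3058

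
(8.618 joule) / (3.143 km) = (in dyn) 274.2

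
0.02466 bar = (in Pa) 2466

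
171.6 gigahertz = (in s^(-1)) 1.716e+11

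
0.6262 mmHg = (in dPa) 834.9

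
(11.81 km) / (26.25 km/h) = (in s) 1620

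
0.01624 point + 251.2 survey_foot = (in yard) 83.73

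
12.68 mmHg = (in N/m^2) 1691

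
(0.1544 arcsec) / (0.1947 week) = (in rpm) 6.07e-11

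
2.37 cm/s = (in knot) 0.04607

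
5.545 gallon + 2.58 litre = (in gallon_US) 6.227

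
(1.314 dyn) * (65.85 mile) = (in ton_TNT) 3.328e-10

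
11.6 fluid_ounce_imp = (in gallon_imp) 0.0725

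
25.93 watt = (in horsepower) 0.03477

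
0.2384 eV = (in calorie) 9.129e-21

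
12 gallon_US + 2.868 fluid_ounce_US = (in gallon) 12.02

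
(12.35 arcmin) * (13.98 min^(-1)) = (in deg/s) 0.04796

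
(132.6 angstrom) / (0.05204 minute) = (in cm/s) 4.247e-07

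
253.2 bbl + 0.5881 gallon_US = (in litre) 4.026e+04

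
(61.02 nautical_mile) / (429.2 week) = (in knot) 0.0008463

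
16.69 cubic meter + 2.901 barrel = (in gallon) 4531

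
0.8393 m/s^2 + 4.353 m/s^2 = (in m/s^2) 5.192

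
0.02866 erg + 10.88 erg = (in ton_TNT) 2.607e-16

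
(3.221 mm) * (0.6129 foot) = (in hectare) 6.017e-08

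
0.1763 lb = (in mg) 7.997e+04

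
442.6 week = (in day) 3098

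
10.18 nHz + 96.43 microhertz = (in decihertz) 0.0009644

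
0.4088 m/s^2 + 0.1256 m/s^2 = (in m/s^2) 0.5344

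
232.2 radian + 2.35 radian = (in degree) 1.344e+04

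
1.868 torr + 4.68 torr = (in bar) 0.00873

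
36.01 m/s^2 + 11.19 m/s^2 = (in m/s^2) 47.2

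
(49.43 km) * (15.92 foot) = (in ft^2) 2.582e+06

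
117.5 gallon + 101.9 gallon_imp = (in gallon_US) 239.9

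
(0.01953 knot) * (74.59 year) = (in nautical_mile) 1.276e+04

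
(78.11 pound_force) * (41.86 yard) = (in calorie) 3179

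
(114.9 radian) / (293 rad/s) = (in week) 6.484e-07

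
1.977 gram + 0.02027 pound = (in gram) 11.17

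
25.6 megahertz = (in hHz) 2.56e+05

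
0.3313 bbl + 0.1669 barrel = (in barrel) 0.4982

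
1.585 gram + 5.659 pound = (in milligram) 2.568e+06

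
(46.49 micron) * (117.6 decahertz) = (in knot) 0.1063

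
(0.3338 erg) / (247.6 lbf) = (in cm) 3.031e-09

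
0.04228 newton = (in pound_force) 0.009505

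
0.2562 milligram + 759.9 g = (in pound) 1.675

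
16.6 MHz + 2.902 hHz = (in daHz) 1.66e+06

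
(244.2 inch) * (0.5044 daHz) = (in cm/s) 3129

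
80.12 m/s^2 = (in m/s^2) 80.12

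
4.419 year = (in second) 1.394e+08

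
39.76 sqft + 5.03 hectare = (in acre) 12.43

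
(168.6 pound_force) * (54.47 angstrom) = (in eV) 2.55e+13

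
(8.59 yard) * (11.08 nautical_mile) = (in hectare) 16.12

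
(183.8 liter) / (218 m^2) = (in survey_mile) 5.239e-07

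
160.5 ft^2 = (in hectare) 0.001491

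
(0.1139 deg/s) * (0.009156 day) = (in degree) 90.1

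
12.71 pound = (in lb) 12.71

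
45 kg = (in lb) 99.21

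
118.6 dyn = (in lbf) 0.0002666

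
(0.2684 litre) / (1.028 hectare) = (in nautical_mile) 1.41e-11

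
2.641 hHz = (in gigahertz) 2.641e-07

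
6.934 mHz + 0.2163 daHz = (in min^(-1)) 130.2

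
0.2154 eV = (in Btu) 3.271e-23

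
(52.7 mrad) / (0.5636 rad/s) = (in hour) 2.597e-05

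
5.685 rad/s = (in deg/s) 325.7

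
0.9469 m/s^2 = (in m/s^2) 0.9469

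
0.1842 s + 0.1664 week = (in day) 1.165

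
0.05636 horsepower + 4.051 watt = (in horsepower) 0.06179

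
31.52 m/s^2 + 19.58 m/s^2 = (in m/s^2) 51.1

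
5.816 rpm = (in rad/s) 0.6091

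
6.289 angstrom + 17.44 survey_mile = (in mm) 2.807e+07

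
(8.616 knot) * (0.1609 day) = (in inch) 2.426e+06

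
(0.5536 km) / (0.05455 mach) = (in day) 0.000345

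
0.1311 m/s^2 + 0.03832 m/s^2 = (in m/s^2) 0.1694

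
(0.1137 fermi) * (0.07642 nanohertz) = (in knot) 1.689e-26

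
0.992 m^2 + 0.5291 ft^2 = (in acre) 0.0002573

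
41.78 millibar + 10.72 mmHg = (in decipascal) 5.607e+04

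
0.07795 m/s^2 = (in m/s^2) 0.07795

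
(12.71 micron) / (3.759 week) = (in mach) 1.642e-14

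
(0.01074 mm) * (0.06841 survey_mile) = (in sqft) 0.01273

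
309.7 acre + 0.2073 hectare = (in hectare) 125.5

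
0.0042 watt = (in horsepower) 5.632e-06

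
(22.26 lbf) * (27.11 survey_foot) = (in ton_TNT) 1.956e-07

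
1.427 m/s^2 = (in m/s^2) 1.427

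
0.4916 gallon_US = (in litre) 1.861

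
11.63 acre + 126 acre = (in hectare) 55.7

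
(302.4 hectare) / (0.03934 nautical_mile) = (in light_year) 4.387e-12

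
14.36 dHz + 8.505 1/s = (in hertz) 9.941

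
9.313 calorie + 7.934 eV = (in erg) 3.897e+08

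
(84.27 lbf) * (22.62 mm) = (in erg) 8.479e+07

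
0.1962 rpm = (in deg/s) 1.177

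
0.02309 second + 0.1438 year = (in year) 0.1438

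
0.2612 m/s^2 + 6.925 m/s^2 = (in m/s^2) 7.186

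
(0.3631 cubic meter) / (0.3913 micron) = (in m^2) 9.279e+05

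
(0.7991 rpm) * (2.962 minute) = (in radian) 14.87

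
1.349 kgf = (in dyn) 1.323e+06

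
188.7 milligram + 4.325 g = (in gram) 4.514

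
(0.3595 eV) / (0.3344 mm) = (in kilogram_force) 1.756e-17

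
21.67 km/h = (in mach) 0.01768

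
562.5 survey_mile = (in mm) 9.053e+08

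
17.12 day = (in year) 0.0469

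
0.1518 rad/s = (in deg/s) 8.697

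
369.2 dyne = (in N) 0.003692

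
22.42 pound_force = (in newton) 99.73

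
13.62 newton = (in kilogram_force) 1.389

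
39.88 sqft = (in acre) 0.0009155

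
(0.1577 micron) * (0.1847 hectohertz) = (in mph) 6.516e-06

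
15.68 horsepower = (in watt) 1.169e+04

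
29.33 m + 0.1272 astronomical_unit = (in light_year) 2.011e-06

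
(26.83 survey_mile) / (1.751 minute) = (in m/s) 411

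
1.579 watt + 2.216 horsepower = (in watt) 1654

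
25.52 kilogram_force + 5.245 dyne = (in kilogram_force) 25.52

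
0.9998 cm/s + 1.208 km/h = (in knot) 0.6717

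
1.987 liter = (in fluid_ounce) 67.19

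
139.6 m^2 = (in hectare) 0.01396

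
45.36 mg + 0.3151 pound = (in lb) 0.3152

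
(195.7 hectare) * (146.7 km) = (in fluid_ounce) 9.708e+15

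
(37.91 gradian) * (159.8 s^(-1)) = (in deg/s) 5452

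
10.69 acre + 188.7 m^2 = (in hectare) 4.345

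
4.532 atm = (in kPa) 459.2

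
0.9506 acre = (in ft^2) 4.141e+04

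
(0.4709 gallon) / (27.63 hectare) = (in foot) 2.117e-08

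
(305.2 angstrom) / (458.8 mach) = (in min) 3.256e-15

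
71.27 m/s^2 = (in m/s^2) 71.27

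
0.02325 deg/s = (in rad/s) 0.0004058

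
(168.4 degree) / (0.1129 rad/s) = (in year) 8.255e-07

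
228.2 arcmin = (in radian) 0.06638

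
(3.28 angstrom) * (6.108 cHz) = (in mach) 5.884e-14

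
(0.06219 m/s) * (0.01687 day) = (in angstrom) 9.065e+11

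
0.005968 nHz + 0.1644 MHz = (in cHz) 1.644e+07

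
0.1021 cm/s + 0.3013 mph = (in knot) 0.2638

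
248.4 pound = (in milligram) 1.127e+08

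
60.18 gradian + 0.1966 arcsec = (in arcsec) 1.95e+05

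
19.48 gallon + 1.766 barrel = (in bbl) 2.23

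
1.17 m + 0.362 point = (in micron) 1.17e+06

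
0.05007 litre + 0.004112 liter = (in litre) 0.05418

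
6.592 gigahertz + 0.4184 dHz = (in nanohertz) 6.592e+18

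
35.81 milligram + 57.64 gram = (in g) 57.68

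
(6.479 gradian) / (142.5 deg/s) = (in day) 4.736e-07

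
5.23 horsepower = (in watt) 3900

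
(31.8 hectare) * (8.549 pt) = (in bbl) 6032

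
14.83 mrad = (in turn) 0.00236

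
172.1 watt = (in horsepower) 0.2308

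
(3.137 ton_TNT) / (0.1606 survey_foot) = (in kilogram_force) 2.734e+10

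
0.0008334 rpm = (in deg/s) 0.005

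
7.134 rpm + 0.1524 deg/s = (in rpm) 7.159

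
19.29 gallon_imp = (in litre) 87.69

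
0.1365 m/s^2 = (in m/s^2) 0.1365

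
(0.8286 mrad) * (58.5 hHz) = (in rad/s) 4.847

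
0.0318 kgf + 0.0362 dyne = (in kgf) 0.0318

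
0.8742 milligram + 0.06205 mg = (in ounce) 3.303e-05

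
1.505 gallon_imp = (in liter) 6.842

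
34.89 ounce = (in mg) 9.891e+05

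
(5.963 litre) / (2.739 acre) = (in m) 5.38e-07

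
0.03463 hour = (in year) 3.953e-06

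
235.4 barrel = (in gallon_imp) 8232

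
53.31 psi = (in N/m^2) 3.676e+05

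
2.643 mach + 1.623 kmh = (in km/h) 3241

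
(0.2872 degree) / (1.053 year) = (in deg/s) 8.649e-09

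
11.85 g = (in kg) 0.01185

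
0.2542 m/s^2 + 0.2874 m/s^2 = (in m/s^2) 0.5416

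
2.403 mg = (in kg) 2.403e-06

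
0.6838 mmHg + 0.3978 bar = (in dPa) 3.987e+05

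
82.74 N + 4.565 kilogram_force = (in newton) 127.5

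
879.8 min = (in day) 0.611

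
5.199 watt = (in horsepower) 0.006972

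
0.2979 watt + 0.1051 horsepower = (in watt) 78.67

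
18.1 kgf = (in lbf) 39.9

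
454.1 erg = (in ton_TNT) 1.085e-14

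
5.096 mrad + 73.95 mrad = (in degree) 4.529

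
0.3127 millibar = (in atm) 0.0003086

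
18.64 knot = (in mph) 21.45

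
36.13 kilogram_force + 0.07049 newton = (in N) 354.4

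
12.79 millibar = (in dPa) 1.279e+04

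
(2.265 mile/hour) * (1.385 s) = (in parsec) 4.545e-17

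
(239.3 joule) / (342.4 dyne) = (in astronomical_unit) 4.672e-07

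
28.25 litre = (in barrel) 0.1777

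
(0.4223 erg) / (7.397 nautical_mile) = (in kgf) 3.143e-13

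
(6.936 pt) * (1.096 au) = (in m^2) 4.012e+08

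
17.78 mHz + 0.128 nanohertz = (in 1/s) 0.01778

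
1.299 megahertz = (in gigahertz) 0.001299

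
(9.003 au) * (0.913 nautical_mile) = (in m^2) 2.277e+15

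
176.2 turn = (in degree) 6.343e+04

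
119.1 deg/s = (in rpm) 19.85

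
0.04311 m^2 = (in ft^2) 0.464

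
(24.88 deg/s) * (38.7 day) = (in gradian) 9.243e+07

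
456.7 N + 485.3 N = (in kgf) 96.06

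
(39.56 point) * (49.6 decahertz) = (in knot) 13.46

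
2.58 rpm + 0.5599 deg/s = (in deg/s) 16.04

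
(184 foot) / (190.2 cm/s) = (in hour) 0.008191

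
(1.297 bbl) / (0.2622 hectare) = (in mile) 4.887e-08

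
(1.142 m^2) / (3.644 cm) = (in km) 0.03134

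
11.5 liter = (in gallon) 3.038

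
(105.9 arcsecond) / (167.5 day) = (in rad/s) 3.548e-11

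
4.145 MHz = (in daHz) 4.145e+05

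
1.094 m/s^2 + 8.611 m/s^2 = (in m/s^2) 9.705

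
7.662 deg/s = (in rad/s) 0.1337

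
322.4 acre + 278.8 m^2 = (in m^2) 1.305e+06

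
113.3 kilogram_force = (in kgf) 113.3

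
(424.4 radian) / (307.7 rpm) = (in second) 13.17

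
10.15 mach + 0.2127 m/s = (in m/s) 3456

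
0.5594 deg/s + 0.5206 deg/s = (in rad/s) 0.01885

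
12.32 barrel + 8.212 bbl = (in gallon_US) 862.3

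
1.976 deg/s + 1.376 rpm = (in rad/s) 0.1786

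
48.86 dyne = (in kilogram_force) 4.982e-05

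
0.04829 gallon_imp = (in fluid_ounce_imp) 7.726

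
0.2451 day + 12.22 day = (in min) 1.795e+04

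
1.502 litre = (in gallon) 0.3968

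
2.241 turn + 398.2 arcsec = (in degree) 806.9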